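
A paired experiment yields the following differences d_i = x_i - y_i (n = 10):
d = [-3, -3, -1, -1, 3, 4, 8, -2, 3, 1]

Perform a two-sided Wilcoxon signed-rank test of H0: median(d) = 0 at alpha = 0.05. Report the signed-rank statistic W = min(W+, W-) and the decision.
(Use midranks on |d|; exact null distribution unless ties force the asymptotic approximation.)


Step 1: Drop any zero differences (none here) and take |d_i|.
|d| = [3, 3, 1, 1, 3, 4, 8, 2, 3, 1]
Step 2: Midrank |d_i| (ties get averaged ranks).
ranks: |3|->6.5, |3|->6.5, |1|->2, |1|->2, |3|->6.5, |4|->9, |8|->10, |2|->4, |3|->6.5, |1|->2
Step 3: Attach original signs; sum ranks with positive sign and with negative sign.
W+ = 6.5 + 9 + 10 + 6.5 + 2 = 34
W- = 6.5 + 6.5 + 2 + 2 + 4 = 21
(Check: W+ + W- = 55 should equal n(n+1)/2 = 55.)
Step 4: Test statistic W = min(W+, W-) = 21.
Step 5: Ties in |d|, so use the tie-corrected normal approximation.
        E[W] = n(n+1)/4 = 10*11/4 = 27.5.
        Tie groups: |d|=1 (t=3), |d|=3 (t=4); sum(t^3 - t) = 84.
        Var[W] = n(n+1)(2n+1)/24 - sum(t^3-t)/48 = 2310/24 - 84/48 = 94.5.
        z = (W - E[W]) / sqrt(Var[W]) = (21 - 27.5) / 9.7211 = -0.6686.
        Two-sided p = 2*Phi(z) = 0.503720.
Step 6: alpha = 0.05. fail to reject H0.

W+ = 34, W- = 21, W = min = 21, p = 0.503720, fail to reject H0.


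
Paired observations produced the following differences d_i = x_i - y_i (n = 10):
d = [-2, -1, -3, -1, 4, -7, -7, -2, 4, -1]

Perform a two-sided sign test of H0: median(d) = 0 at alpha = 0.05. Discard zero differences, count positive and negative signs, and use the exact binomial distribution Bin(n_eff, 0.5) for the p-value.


Step 1: Discard zero differences. Original n = 10; n_eff = number of nonzero differences = 10.
Nonzero differences (with sign): -2, -1, -3, -1, +4, -7, -7, -2, +4, -1
Step 2: Count signs: positive = 2, negative = 8.
Step 3: Under H0: P(positive) = 0.5, so the number of positives S ~ Bin(10, 0.5).
Step 4: Two-sided exact p-value = sum of Bin(10,0.5) probabilities at or below the observed probability = 0.109375.
Step 5: alpha = 0.05. fail to reject H0.

n_eff = 10, pos = 2, neg = 8, p = 0.109375, fail to reject H0.


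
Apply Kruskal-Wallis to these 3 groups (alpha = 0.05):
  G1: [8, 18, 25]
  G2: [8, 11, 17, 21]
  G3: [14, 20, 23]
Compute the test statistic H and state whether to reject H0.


Step 1: Combine all N = 10 observations and assign midranks.
sorted (value, group, rank): (8,G1,1.5), (8,G2,1.5), (11,G2,3), (14,G3,4), (17,G2,5), (18,G1,6), (20,G3,7), (21,G2,8), (23,G3,9), (25,G1,10)
Step 2: Sum ranks within each group.
R_1 = 17.5 (n_1 = 3)
R_2 = 17.5 (n_2 = 4)
R_3 = 20 (n_3 = 3)
Step 3: H = 12/(N(N+1)) * sum(R_i^2/n_i) - 3(N+1)
     = 12/(10*11) * (17.5^2/3 + 17.5^2/4 + 20^2/3) - 3*11
     = 0.109091 * 311.979 - 33
     = 1.034091.
Step 4: Ties present; correction factor C = 1 - 6/(10^3 - 10) = 0.993939. Corrected H = 1.034091 / 0.993939 = 1.040396.
Step 5: Under H0, H ~ chi^2(2); p-value = 0.594403.
Step 6: alpha = 0.05. fail to reject H0.

H = 1.0404, df = 2, p = 0.594403, fail to reject H0.


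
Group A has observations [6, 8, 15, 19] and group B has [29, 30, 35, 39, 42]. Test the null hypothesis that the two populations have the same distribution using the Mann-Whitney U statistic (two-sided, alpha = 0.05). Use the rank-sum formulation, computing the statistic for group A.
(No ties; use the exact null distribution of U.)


Step 1: Combine and sort all 9 observations; assign midranks.
sorted (value, group): (6,X), (8,X), (15,X), (19,X), (29,Y), (30,Y), (35,Y), (39,Y), (42,Y)
ranks: 6->1, 8->2, 15->3, 19->4, 29->5, 30->6, 35->7, 39->8, 42->9
Step 2: Rank sum for X: R1 = 1 + 2 + 3 + 4 = 10.
Step 3: U_X = R1 - n1(n1+1)/2 = 10 - 4*5/2 = 10 - 10 = 0.
       U_Y = n1*n2 - U_X = 20 - 0 = 20.
Step 4: No ties, so the exact null distribution of U (based on enumerating the C(9,4) = 126 equally likely rank assignments) gives the two-sided p-value.
Step 5: p-value = 0.015873; compare to alpha = 0.05. reject H0.

U_X = 0, p = 0.015873, reject H0 at alpha = 0.05.


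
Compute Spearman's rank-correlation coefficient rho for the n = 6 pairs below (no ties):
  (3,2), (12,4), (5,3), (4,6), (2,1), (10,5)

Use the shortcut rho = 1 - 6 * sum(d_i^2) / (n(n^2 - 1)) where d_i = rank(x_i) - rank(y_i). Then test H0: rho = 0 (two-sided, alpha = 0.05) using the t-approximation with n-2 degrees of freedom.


Step 1: Rank x and y separately (midranks; no ties here).
rank(x): 3->2, 12->6, 5->4, 4->3, 2->1, 10->5
rank(y): 2->2, 4->4, 3->3, 6->6, 1->1, 5->5
Step 2: d_i = R_x(i) - R_y(i); compute d_i^2.
  (2-2)^2=0, (6-4)^2=4, (4-3)^2=1, (3-6)^2=9, (1-1)^2=0, (5-5)^2=0
sum(d^2) = 14.
Step 3: rho = 1 - 6*14 / (6*(6^2 - 1)) = 1 - 84/210 = 0.600000.
Step 4: Under H0, t = rho * sqrt((n-2)/(1-rho^2)) = 1.5000 ~ t(4).
Step 5: Two-sided p-value from the t-distribution with 4 df = 0.208000.
Step 6: alpha = 0.05. fail to reject H0.

rho = 0.6000, p = 0.208000, fail to reject H0 at alpha = 0.05.


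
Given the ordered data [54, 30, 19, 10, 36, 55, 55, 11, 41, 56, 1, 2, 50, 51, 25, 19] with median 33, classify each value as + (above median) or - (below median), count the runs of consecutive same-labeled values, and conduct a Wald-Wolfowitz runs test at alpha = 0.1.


Step 1: Compute median = 33; label A = above, B = below.
Labels in order: ABBBAAABAABBAABB  (n_A = 8, n_B = 8)
Step 2: Count runs R = 8.
Step 3: Under H0 (random ordering), E[R] = 2*n_A*n_B/(n_A+n_B) + 1 = 2*8*8/16 + 1 = 9.0000.
        Var[R] = 2*n_A*n_B*(2*n_A*n_B - n_A - n_B) / ((n_A+n_B)^2 * (n_A+n_B-1)) = 14336/3840 = 3.7333.
        SD[R] = 1.9322.
Step 4: Continuity-corrected z = (R + 0.5 - E[R]) / SD[R] = (8 + 0.5 - 9.0000) / 1.9322 = -0.2588.
Step 5: Two-sided p-value via normal approximation = 2*(1 - Phi(|z|)) = 0.795809.
Step 6: alpha = 0.1. fail to reject H0.

R = 8, z = -0.2588, p = 0.795809, fail to reject H0.


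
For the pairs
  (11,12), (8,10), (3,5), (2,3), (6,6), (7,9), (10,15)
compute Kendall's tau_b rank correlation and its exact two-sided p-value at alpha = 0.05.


Step 1: Enumerate the 21 unordered pairs (i,j) with i<j and classify each by sign(x_j-x_i) * sign(y_j-y_i).
  (1,2):dx=-3,dy=-2->C; (1,3):dx=-8,dy=-7->C; (1,4):dx=-9,dy=-9->C; (1,5):dx=-5,dy=-6->C
  (1,6):dx=-4,dy=-3->C; (1,7):dx=-1,dy=+3->D; (2,3):dx=-5,dy=-5->C; (2,4):dx=-6,dy=-7->C
  (2,5):dx=-2,dy=-4->C; (2,6):dx=-1,dy=-1->C; (2,7):dx=+2,dy=+5->C; (3,4):dx=-1,dy=-2->C
  (3,5):dx=+3,dy=+1->C; (3,6):dx=+4,dy=+4->C; (3,7):dx=+7,dy=+10->C; (4,5):dx=+4,dy=+3->C
  (4,6):dx=+5,dy=+6->C; (4,7):dx=+8,dy=+12->C; (5,6):dx=+1,dy=+3->C; (5,7):dx=+4,dy=+9->C
  (6,7):dx=+3,dy=+6->C
Step 2: C = 20, D = 1, total pairs = 21.
Step 3: tau = (C - D)/(n(n-1)/2) = (20 - 1)/21 = 0.904762.
Step 4: Exact two-sided p-value (enumerate n! = 5040 permutations of y under H0): p = 0.002778.
Step 5: alpha = 0.05. reject H0.

tau_b = 0.9048 (C=20, D=1), p = 0.002778, reject H0.


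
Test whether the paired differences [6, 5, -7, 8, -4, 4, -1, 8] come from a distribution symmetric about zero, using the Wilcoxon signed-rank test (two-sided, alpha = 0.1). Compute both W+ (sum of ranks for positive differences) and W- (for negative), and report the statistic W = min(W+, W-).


Step 1: Drop any zero differences (none here) and take |d_i|.
|d| = [6, 5, 7, 8, 4, 4, 1, 8]
Step 2: Midrank |d_i| (ties get averaged ranks).
ranks: |6|->5, |5|->4, |7|->6, |8|->7.5, |4|->2.5, |4|->2.5, |1|->1, |8|->7.5
Step 3: Attach original signs; sum ranks with positive sign and with negative sign.
W+ = 5 + 4 + 7.5 + 2.5 + 7.5 = 26.5
W- = 6 + 2.5 + 1 = 9.5
(Check: W+ + W- = 36 should equal n(n+1)/2 = 36.)
Step 4: Test statistic W = min(W+, W-) = 9.5.
Step 5: Ties in |d|, so use the tie-corrected normal approximation.
        E[W] = n(n+1)/4 = 8*9/4 = 18.
        Tie groups: |d|=4 (t=2), |d|=8 (t=2); sum(t^3 - t) = 12.
        Var[W] = n(n+1)(2n+1)/24 - sum(t^3-t)/48 = 1224/24 - 12/48 = 50.75.
        z = (W - E[W]) / sqrt(Var[W]) = (9.5 - 18) / 7.1239 = -1.1932.
        Two-sided p = 2*Phi(z) = 0.232804.
Step 6: alpha = 0.1. fail to reject H0.

W+ = 26.5, W- = 9.5, W = min = 9.5, p = 0.232804, fail to reject H0.


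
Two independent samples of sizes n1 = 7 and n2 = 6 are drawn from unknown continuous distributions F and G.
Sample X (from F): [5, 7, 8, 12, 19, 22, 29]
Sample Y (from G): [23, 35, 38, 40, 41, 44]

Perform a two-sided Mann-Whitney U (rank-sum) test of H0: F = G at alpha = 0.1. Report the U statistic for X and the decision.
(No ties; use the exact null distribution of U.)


Step 1: Combine and sort all 13 observations; assign midranks.
sorted (value, group): (5,X), (7,X), (8,X), (12,X), (19,X), (22,X), (23,Y), (29,X), (35,Y), (38,Y), (40,Y), (41,Y), (44,Y)
ranks: 5->1, 7->2, 8->3, 12->4, 19->5, 22->6, 23->7, 29->8, 35->9, 38->10, 40->11, 41->12, 44->13
Step 2: Rank sum for X: R1 = 1 + 2 + 3 + 4 + 5 + 6 + 8 = 29.
Step 3: U_X = R1 - n1(n1+1)/2 = 29 - 7*8/2 = 29 - 28 = 1.
       U_Y = n1*n2 - U_X = 42 - 1 = 41.
Step 4: No ties, so the exact null distribution of U (based on enumerating the C(13,7) = 1716 equally likely rank assignments) gives the two-sided p-value.
Step 5: p-value = 0.002331; compare to alpha = 0.1. reject H0.

U_X = 1, p = 0.002331, reject H0 at alpha = 0.1.


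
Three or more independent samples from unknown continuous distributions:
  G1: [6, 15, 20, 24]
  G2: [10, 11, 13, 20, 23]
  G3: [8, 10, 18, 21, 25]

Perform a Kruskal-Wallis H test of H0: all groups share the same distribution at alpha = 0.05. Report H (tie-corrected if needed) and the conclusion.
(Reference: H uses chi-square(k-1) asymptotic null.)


Step 1: Combine all N = 14 observations and assign midranks.
sorted (value, group, rank): (6,G1,1), (8,G3,2), (10,G2,3.5), (10,G3,3.5), (11,G2,5), (13,G2,6), (15,G1,7), (18,G3,8), (20,G1,9.5), (20,G2,9.5), (21,G3,11), (23,G2,12), (24,G1,13), (25,G3,14)
Step 2: Sum ranks within each group.
R_1 = 30.5 (n_1 = 4)
R_2 = 36 (n_2 = 5)
R_3 = 38.5 (n_3 = 5)
Step 3: H = 12/(N(N+1)) * sum(R_i^2/n_i) - 3(N+1)
     = 12/(14*15) * (30.5^2/4 + 36^2/5 + 38.5^2/5) - 3*15
     = 0.057143 * 788.212 - 45
     = 0.040714.
Step 4: Ties present; correction factor C = 1 - 12/(14^3 - 14) = 0.995604. Corrected H = 0.040714 / 0.995604 = 0.040894.
Step 5: Under H0, H ~ chi^2(2); p-value = 0.979761.
Step 6: alpha = 0.05. fail to reject H0.

H = 0.0409, df = 2, p = 0.979761, fail to reject H0.


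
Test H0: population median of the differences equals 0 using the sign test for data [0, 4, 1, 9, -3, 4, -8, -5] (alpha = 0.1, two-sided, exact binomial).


Step 1: Discard zero differences. Original n = 8; n_eff = number of nonzero differences = 7.
Nonzero differences (with sign): +4, +1, +9, -3, +4, -8, -5
Step 2: Count signs: positive = 4, negative = 3.
Step 3: Under H0: P(positive) = 0.5, so the number of positives S ~ Bin(7, 0.5).
Step 4: Two-sided exact p-value = sum of Bin(7,0.5) probabilities at or below the observed probability = 1.000000.
Step 5: alpha = 0.1. fail to reject H0.

n_eff = 7, pos = 4, neg = 3, p = 1.000000, fail to reject H0.


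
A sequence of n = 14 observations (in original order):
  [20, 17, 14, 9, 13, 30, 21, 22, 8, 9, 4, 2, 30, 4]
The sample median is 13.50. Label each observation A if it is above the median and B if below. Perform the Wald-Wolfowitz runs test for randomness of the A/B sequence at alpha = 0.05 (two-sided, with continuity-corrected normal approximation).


Step 1: Compute median = 13.50; label A = above, B = below.
Labels in order: AAABBAAABBBBAB  (n_A = 7, n_B = 7)
Step 2: Count runs R = 6.
Step 3: Under H0 (random ordering), E[R] = 2*n_A*n_B/(n_A+n_B) + 1 = 2*7*7/14 + 1 = 8.0000.
        Var[R] = 2*n_A*n_B*(2*n_A*n_B - n_A - n_B) / ((n_A+n_B)^2 * (n_A+n_B-1)) = 8232/2548 = 3.2308.
        SD[R] = 1.7974.
Step 4: Continuity-corrected z = (R + 0.5 - E[R]) / SD[R] = (6 + 0.5 - 8.0000) / 1.7974 = -0.8345.
Step 5: Two-sided p-value via normal approximation = 2*(1 - Phi(|z|)) = 0.403986.
Step 6: alpha = 0.05. fail to reject H0.

R = 6, z = -0.8345, p = 0.403986, fail to reject H0.


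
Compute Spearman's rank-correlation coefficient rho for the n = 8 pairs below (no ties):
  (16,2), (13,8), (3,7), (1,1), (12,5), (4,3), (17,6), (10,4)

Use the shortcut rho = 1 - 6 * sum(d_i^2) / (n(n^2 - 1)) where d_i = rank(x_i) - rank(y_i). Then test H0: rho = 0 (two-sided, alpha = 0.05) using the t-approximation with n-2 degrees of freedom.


Step 1: Rank x and y separately (midranks; no ties here).
rank(x): 16->7, 13->6, 3->2, 1->1, 12->5, 4->3, 17->8, 10->4
rank(y): 2->2, 8->8, 7->7, 1->1, 5->5, 3->3, 6->6, 4->4
Step 2: d_i = R_x(i) - R_y(i); compute d_i^2.
  (7-2)^2=25, (6-8)^2=4, (2-7)^2=25, (1-1)^2=0, (5-5)^2=0, (3-3)^2=0, (8-6)^2=4, (4-4)^2=0
sum(d^2) = 58.
Step 3: rho = 1 - 6*58 / (8*(8^2 - 1)) = 1 - 348/504 = 0.309524.
Step 4: Under H0, t = rho * sqrt((n-2)/(1-rho^2)) = 0.7973 ~ t(6).
Step 5: Two-sided p-value from the t-distribution with 6 df = 0.455645.
Step 6: alpha = 0.05. fail to reject H0.

rho = 0.3095, p = 0.455645, fail to reject H0 at alpha = 0.05.


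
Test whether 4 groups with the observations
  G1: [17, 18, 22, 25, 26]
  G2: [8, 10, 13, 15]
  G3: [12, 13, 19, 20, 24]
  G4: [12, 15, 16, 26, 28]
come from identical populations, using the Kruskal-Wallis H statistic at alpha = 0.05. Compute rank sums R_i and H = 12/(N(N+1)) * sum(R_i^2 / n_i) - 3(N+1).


Step 1: Combine all N = 19 observations and assign midranks.
sorted (value, group, rank): (8,G2,1), (10,G2,2), (12,G3,3.5), (12,G4,3.5), (13,G2,5.5), (13,G3,5.5), (15,G2,7.5), (15,G4,7.5), (16,G4,9), (17,G1,10), (18,G1,11), (19,G3,12), (20,G3,13), (22,G1,14), (24,G3,15), (25,G1,16), (26,G1,17.5), (26,G4,17.5), (28,G4,19)
Step 2: Sum ranks within each group.
R_1 = 68.5 (n_1 = 5)
R_2 = 16 (n_2 = 4)
R_3 = 49 (n_3 = 5)
R_4 = 56.5 (n_4 = 5)
Step 3: H = 12/(N(N+1)) * sum(R_i^2/n_i) - 3(N+1)
     = 12/(19*20) * (68.5^2/5 + 16^2/4 + 49^2/5 + 56.5^2/5) - 3*20
     = 0.031579 * 2121.1 - 60
     = 6.982105.
Step 4: Ties present; correction factor C = 1 - 24/(19^3 - 19) = 0.996491. Corrected H = 6.982105 / 0.996491 = 7.006690.
Step 5: Under H0, H ~ chi^2(3); p-value = 0.071685.
Step 6: alpha = 0.05. fail to reject H0.

H = 7.0067, df = 3, p = 0.071685, fail to reject H0.


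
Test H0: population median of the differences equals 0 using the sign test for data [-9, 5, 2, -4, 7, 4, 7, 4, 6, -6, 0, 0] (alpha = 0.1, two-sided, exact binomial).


Step 1: Discard zero differences. Original n = 12; n_eff = number of nonzero differences = 10.
Nonzero differences (with sign): -9, +5, +2, -4, +7, +4, +7, +4, +6, -6
Step 2: Count signs: positive = 7, negative = 3.
Step 3: Under H0: P(positive) = 0.5, so the number of positives S ~ Bin(10, 0.5).
Step 4: Two-sided exact p-value = sum of Bin(10,0.5) probabilities at or below the observed probability = 0.343750.
Step 5: alpha = 0.1. fail to reject H0.

n_eff = 10, pos = 7, neg = 3, p = 0.343750, fail to reject H0.


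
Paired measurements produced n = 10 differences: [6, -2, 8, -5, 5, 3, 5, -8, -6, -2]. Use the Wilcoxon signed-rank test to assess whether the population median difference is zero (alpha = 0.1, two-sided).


Step 1: Drop any zero differences (none here) and take |d_i|.
|d| = [6, 2, 8, 5, 5, 3, 5, 8, 6, 2]
Step 2: Midrank |d_i| (ties get averaged ranks).
ranks: |6|->7.5, |2|->1.5, |8|->9.5, |5|->5, |5|->5, |3|->3, |5|->5, |8|->9.5, |6|->7.5, |2|->1.5
Step 3: Attach original signs; sum ranks with positive sign and with negative sign.
W+ = 7.5 + 9.5 + 5 + 3 + 5 = 30
W- = 1.5 + 5 + 9.5 + 7.5 + 1.5 = 25
(Check: W+ + W- = 55 should equal n(n+1)/2 = 55.)
Step 4: Test statistic W = min(W+, W-) = 25.
Step 5: Ties in |d|, so use the tie-corrected normal approximation.
        E[W] = n(n+1)/4 = 10*11/4 = 27.5.
        Tie groups: |d|=2 (t=2), |d|=5 (t=3), |d|=6 (t=2), |d|=8 (t=2); sum(t^3 - t) = 42.
        Var[W] = n(n+1)(2n+1)/24 - sum(t^3-t)/48 = 2310/24 - 42/48 = 95.375.
        z = (W - E[W]) / sqrt(Var[W]) = (25 - 27.5) / 9.7660 = -0.2560.
        Two-sided p = 2*Phi(z) = 0.797959.
Step 6: alpha = 0.1. fail to reject H0.

W+ = 30, W- = 25, W = min = 25, p = 0.797959, fail to reject H0.


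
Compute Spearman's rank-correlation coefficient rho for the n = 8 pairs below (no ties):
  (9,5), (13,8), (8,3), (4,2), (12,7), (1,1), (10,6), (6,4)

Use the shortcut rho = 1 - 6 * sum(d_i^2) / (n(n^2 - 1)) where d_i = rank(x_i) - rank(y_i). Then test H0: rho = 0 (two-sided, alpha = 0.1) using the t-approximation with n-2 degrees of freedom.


Step 1: Rank x and y separately (midranks; no ties here).
rank(x): 9->5, 13->8, 8->4, 4->2, 12->7, 1->1, 10->6, 6->3
rank(y): 5->5, 8->8, 3->3, 2->2, 7->7, 1->1, 6->6, 4->4
Step 2: d_i = R_x(i) - R_y(i); compute d_i^2.
  (5-5)^2=0, (8-8)^2=0, (4-3)^2=1, (2-2)^2=0, (7-7)^2=0, (1-1)^2=0, (6-6)^2=0, (3-4)^2=1
sum(d^2) = 2.
Step 3: rho = 1 - 6*2 / (8*(8^2 - 1)) = 1 - 12/504 = 0.976190.
Step 4: Under H0, t = rho * sqrt((n-2)/(1-rho^2)) = 11.0235 ~ t(6).
Step 5: Two-sided p-value from the t-distribution with 6 df = 0.000033.
Step 6: alpha = 0.1. reject H0.

rho = 0.9762, p = 0.000033, reject H0 at alpha = 0.1.


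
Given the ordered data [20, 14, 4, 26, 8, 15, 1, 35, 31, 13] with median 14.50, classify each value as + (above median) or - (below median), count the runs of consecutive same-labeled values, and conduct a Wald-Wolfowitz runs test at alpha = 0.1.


Step 1: Compute median = 14.50; label A = above, B = below.
Labels in order: ABBABABAAB  (n_A = 5, n_B = 5)
Step 2: Count runs R = 8.
Step 3: Under H0 (random ordering), E[R] = 2*n_A*n_B/(n_A+n_B) + 1 = 2*5*5/10 + 1 = 6.0000.
        Var[R] = 2*n_A*n_B*(2*n_A*n_B - n_A - n_B) / ((n_A+n_B)^2 * (n_A+n_B-1)) = 2000/900 = 2.2222.
        SD[R] = 1.4907.
Step 4: Continuity-corrected z = (R - 0.5 - E[R]) / SD[R] = (8 - 0.5 - 6.0000) / 1.4907 = 1.0062.
Step 5: Two-sided p-value via normal approximation = 2*(1 - Phi(|z|)) = 0.314305.
Step 6: alpha = 0.1. fail to reject H0.

R = 8, z = 1.0062, p = 0.314305, fail to reject H0.


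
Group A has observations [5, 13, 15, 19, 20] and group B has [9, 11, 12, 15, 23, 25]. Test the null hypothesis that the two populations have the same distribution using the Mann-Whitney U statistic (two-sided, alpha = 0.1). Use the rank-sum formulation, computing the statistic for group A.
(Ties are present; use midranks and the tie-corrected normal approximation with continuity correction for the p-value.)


Step 1: Combine and sort all 11 observations; assign midranks.
sorted (value, group): (5,X), (9,Y), (11,Y), (12,Y), (13,X), (15,X), (15,Y), (19,X), (20,X), (23,Y), (25,Y)
ranks: 5->1, 9->2, 11->3, 12->4, 13->5, 15->6.5, 15->6.5, 19->8, 20->9, 23->10, 25->11
Step 2: Rank sum for X: R1 = 1 + 5 + 6.5 + 8 + 9 = 29.5.
Step 3: U_X = R1 - n1(n1+1)/2 = 29.5 - 5*6/2 = 29.5 - 15 = 14.5.
       U_Y = n1*n2 - U_X = 30 - 14.5 = 15.5.
Step 4: Ties are present, so use the tie-corrected normal approximation (with continuity correction) for the p-value.
Step 5: p-value = 1.000000; compare to alpha = 0.1. fail to reject H0.

U_X = 14.5, p = 1.000000, fail to reject H0 at alpha = 0.1.


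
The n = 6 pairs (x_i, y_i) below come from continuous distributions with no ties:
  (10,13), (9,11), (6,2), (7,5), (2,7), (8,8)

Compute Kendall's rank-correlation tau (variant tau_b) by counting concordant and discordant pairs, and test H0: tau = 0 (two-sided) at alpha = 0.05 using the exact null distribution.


Step 1: Enumerate the 15 unordered pairs (i,j) with i<j and classify each by sign(x_j-x_i) * sign(y_j-y_i).
  (1,2):dx=-1,dy=-2->C; (1,3):dx=-4,dy=-11->C; (1,4):dx=-3,dy=-8->C; (1,5):dx=-8,dy=-6->C
  (1,6):dx=-2,dy=-5->C; (2,3):dx=-3,dy=-9->C; (2,4):dx=-2,dy=-6->C; (2,5):dx=-7,dy=-4->C
  (2,6):dx=-1,dy=-3->C; (3,4):dx=+1,dy=+3->C; (3,5):dx=-4,dy=+5->D; (3,6):dx=+2,dy=+6->C
  (4,5):dx=-5,dy=+2->D; (4,6):dx=+1,dy=+3->C; (5,6):dx=+6,dy=+1->C
Step 2: C = 13, D = 2, total pairs = 15.
Step 3: tau = (C - D)/(n(n-1)/2) = (13 - 2)/15 = 0.733333.
Step 4: Exact two-sided p-value (enumerate n! = 720 permutations of y under H0): p = 0.055556.
Step 5: alpha = 0.05. fail to reject H0.

tau_b = 0.7333 (C=13, D=2), p = 0.055556, fail to reject H0.


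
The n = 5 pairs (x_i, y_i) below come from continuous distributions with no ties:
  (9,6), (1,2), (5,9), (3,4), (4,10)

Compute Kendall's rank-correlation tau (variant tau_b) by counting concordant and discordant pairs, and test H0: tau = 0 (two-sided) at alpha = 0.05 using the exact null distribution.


Step 1: Enumerate the 10 unordered pairs (i,j) with i<j and classify each by sign(x_j-x_i) * sign(y_j-y_i).
  (1,2):dx=-8,dy=-4->C; (1,3):dx=-4,dy=+3->D; (1,4):dx=-6,dy=-2->C; (1,5):dx=-5,dy=+4->D
  (2,3):dx=+4,dy=+7->C; (2,4):dx=+2,dy=+2->C; (2,5):dx=+3,dy=+8->C; (3,4):dx=-2,dy=-5->C
  (3,5):dx=-1,dy=+1->D; (4,5):dx=+1,dy=+6->C
Step 2: C = 7, D = 3, total pairs = 10.
Step 3: tau = (C - D)/(n(n-1)/2) = (7 - 3)/10 = 0.400000.
Step 4: Exact two-sided p-value (enumerate n! = 120 permutations of y under H0): p = 0.483333.
Step 5: alpha = 0.05. fail to reject H0.

tau_b = 0.4000 (C=7, D=3), p = 0.483333, fail to reject H0.


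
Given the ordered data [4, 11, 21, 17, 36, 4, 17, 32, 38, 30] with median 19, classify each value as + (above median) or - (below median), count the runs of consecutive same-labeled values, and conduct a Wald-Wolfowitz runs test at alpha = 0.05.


Step 1: Compute median = 19; label A = above, B = below.
Labels in order: BBABABBAAA  (n_A = 5, n_B = 5)
Step 2: Count runs R = 6.
Step 3: Under H0 (random ordering), E[R] = 2*n_A*n_B/(n_A+n_B) + 1 = 2*5*5/10 + 1 = 6.0000.
        Var[R] = 2*n_A*n_B*(2*n_A*n_B - n_A - n_B) / ((n_A+n_B)^2 * (n_A+n_B-1)) = 2000/900 = 2.2222.
        SD[R] = 1.4907.
Step 4: R = E[R], so z = 0 with no continuity correction.
Step 5: Two-sided p-value via normal approximation = 2*(1 - Phi(|z|)) = 1.000000.
Step 6: alpha = 0.05. fail to reject H0.

R = 6, z = 0.0000, p = 1.000000, fail to reject H0.


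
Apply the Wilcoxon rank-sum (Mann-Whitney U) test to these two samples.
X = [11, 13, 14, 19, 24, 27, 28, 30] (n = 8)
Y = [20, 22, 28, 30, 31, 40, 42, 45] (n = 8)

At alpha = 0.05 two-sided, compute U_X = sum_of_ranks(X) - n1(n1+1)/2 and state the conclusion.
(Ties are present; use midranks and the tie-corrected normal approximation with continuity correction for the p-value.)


Step 1: Combine and sort all 16 observations; assign midranks.
sorted (value, group): (11,X), (13,X), (14,X), (19,X), (20,Y), (22,Y), (24,X), (27,X), (28,X), (28,Y), (30,X), (30,Y), (31,Y), (40,Y), (42,Y), (45,Y)
ranks: 11->1, 13->2, 14->3, 19->4, 20->5, 22->6, 24->7, 27->8, 28->9.5, 28->9.5, 30->11.5, 30->11.5, 31->13, 40->14, 42->15, 45->16
Step 2: Rank sum for X: R1 = 1 + 2 + 3 + 4 + 7 + 8 + 9.5 + 11.5 = 46.
Step 3: U_X = R1 - n1(n1+1)/2 = 46 - 8*9/2 = 46 - 36 = 10.
       U_Y = n1*n2 - U_X = 64 - 10 = 54.
Step 4: Ties are present, so use the tie-corrected normal approximation (with continuity correction) for the p-value.
Step 5: p-value = 0.023742; compare to alpha = 0.05. reject H0.

U_X = 10, p = 0.023742, reject H0 at alpha = 0.05.


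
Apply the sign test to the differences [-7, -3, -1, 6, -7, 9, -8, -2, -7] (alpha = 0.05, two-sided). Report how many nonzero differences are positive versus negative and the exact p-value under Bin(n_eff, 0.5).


Step 1: Discard zero differences. Original n = 9; n_eff = number of nonzero differences = 9.
Nonzero differences (with sign): -7, -3, -1, +6, -7, +9, -8, -2, -7
Step 2: Count signs: positive = 2, negative = 7.
Step 3: Under H0: P(positive) = 0.5, so the number of positives S ~ Bin(9, 0.5).
Step 4: Two-sided exact p-value = sum of Bin(9,0.5) probabilities at or below the observed probability = 0.179688.
Step 5: alpha = 0.05. fail to reject H0.

n_eff = 9, pos = 2, neg = 7, p = 0.179688, fail to reject H0.


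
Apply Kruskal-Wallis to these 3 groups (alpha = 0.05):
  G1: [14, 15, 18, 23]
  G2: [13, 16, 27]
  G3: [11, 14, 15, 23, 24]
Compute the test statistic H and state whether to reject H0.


Step 1: Combine all N = 12 observations and assign midranks.
sorted (value, group, rank): (11,G3,1), (13,G2,2), (14,G1,3.5), (14,G3,3.5), (15,G1,5.5), (15,G3,5.5), (16,G2,7), (18,G1,8), (23,G1,9.5), (23,G3,9.5), (24,G3,11), (27,G2,12)
Step 2: Sum ranks within each group.
R_1 = 26.5 (n_1 = 4)
R_2 = 21 (n_2 = 3)
R_3 = 30.5 (n_3 = 5)
Step 3: H = 12/(N(N+1)) * sum(R_i^2/n_i) - 3(N+1)
     = 12/(12*13) * (26.5^2/4 + 21^2/3 + 30.5^2/5) - 3*13
     = 0.076923 * 508.613 - 39
     = 0.124038.
Step 4: Ties present; correction factor C = 1 - 18/(12^3 - 12) = 0.989510. Corrected H = 0.124038 / 0.989510 = 0.125353.
Step 5: Under H0, H ~ chi^2(2); p-value = 0.939247.
Step 6: alpha = 0.05. fail to reject H0.

H = 0.1254, df = 2, p = 0.939247, fail to reject H0.


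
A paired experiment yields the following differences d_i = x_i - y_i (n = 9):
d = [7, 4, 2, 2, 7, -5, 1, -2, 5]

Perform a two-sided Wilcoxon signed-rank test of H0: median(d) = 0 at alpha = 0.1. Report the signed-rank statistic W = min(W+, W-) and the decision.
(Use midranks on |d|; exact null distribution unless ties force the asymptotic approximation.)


Step 1: Drop any zero differences (none here) and take |d_i|.
|d| = [7, 4, 2, 2, 7, 5, 1, 2, 5]
Step 2: Midrank |d_i| (ties get averaged ranks).
ranks: |7|->8.5, |4|->5, |2|->3, |2|->3, |7|->8.5, |5|->6.5, |1|->1, |2|->3, |5|->6.5
Step 3: Attach original signs; sum ranks with positive sign and with negative sign.
W+ = 8.5 + 5 + 3 + 3 + 8.5 + 1 + 6.5 = 35.5
W- = 6.5 + 3 = 9.5
(Check: W+ + W- = 45 should equal n(n+1)/2 = 45.)
Step 4: Test statistic W = min(W+, W-) = 9.5.
Step 5: Ties in |d|, so use the tie-corrected normal approximation.
        E[W] = n(n+1)/4 = 9*10/4 = 22.5.
        Tie groups: |d|=2 (t=3), |d|=5 (t=2), |d|=7 (t=2); sum(t^3 - t) = 36.
        Var[W] = n(n+1)(2n+1)/24 - sum(t^3-t)/48 = 1710/24 - 36/48 = 70.5.
        z = (W - E[W]) / sqrt(Var[W]) = (9.5 - 22.5) / 8.3964 = -1.5483.
        Two-sided p = 2*Phi(z) = 0.121556.
Step 6: alpha = 0.1. fail to reject H0.

W+ = 35.5, W- = 9.5, W = min = 9.5, p = 0.121556, fail to reject H0.


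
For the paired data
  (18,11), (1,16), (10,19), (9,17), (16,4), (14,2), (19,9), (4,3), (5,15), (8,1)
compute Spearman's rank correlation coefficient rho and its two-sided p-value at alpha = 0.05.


Step 1: Rank x and y separately (midranks; no ties here).
rank(x): 18->9, 1->1, 10->6, 9->5, 16->8, 14->7, 19->10, 4->2, 5->3, 8->4
rank(y): 11->6, 16->8, 19->10, 17->9, 4->4, 2->2, 9->5, 3->3, 15->7, 1->1
Step 2: d_i = R_x(i) - R_y(i); compute d_i^2.
  (9-6)^2=9, (1-8)^2=49, (6-10)^2=16, (5-9)^2=16, (8-4)^2=16, (7-2)^2=25, (10-5)^2=25, (2-3)^2=1, (3-7)^2=16, (4-1)^2=9
sum(d^2) = 182.
Step 3: rho = 1 - 6*182 / (10*(10^2 - 1)) = 1 - 1092/990 = -0.103030.
Step 4: Under H0, t = rho * sqrt((n-2)/(1-rho^2)) = -0.2930 ~ t(8).
Step 5: Two-sided p-value from the t-distribution with 8 df = 0.776998.
Step 6: alpha = 0.05. fail to reject H0.

rho = -0.1030, p = 0.776998, fail to reject H0 at alpha = 0.05.


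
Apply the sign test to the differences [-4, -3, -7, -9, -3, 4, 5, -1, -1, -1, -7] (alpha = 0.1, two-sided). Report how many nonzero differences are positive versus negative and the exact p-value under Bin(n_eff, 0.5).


Step 1: Discard zero differences. Original n = 11; n_eff = number of nonzero differences = 11.
Nonzero differences (with sign): -4, -3, -7, -9, -3, +4, +5, -1, -1, -1, -7
Step 2: Count signs: positive = 2, negative = 9.
Step 3: Under H0: P(positive) = 0.5, so the number of positives S ~ Bin(11, 0.5).
Step 4: Two-sided exact p-value = sum of Bin(11,0.5) probabilities at or below the observed probability = 0.065430.
Step 5: alpha = 0.1. reject H0.

n_eff = 11, pos = 2, neg = 9, p = 0.065430, reject H0.


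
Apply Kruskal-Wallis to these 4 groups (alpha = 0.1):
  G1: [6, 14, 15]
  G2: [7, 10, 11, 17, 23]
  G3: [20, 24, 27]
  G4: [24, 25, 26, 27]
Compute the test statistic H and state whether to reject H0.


Step 1: Combine all N = 15 observations and assign midranks.
sorted (value, group, rank): (6,G1,1), (7,G2,2), (10,G2,3), (11,G2,4), (14,G1,5), (15,G1,6), (17,G2,7), (20,G3,8), (23,G2,9), (24,G3,10.5), (24,G4,10.5), (25,G4,12), (26,G4,13), (27,G3,14.5), (27,G4,14.5)
Step 2: Sum ranks within each group.
R_1 = 12 (n_1 = 3)
R_2 = 25 (n_2 = 5)
R_3 = 33 (n_3 = 3)
R_4 = 50 (n_4 = 4)
Step 3: H = 12/(N(N+1)) * sum(R_i^2/n_i) - 3(N+1)
     = 12/(15*16) * (12^2/3 + 25^2/5 + 33^2/3 + 50^2/4) - 3*16
     = 0.050000 * 1161 - 48
     = 10.050000.
Step 4: Ties present; correction factor C = 1 - 12/(15^3 - 15) = 0.996429. Corrected H = 10.050000 / 0.996429 = 10.086022.
Step 5: Under H0, H ~ chi^2(3); p-value = 0.017849.
Step 6: alpha = 0.1. reject H0.

H = 10.0860, df = 3, p = 0.017849, reject H0.


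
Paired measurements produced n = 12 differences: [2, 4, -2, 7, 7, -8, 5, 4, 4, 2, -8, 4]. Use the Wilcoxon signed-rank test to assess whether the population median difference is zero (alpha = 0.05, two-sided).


Step 1: Drop any zero differences (none here) and take |d_i|.
|d| = [2, 4, 2, 7, 7, 8, 5, 4, 4, 2, 8, 4]
Step 2: Midrank |d_i| (ties get averaged ranks).
ranks: |2|->2, |4|->5.5, |2|->2, |7|->9.5, |7|->9.5, |8|->11.5, |5|->8, |4|->5.5, |4|->5.5, |2|->2, |8|->11.5, |4|->5.5
Step 3: Attach original signs; sum ranks with positive sign and with negative sign.
W+ = 2 + 5.5 + 9.5 + 9.5 + 8 + 5.5 + 5.5 + 2 + 5.5 = 53
W- = 2 + 11.5 + 11.5 = 25
(Check: W+ + W- = 78 should equal n(n+1)/2 = 78.)
Step 4: Test statistic W = min(W+, W-) = 25.
Step 5: Ties in |d|, so use the tie-corrected normal approximation.
        E[W] = n(n+1)/4 = 12*13/4 = 39.
        Tie groups: |d|=2 (t=3), |d|=4 (t=4), |d|=7 (t=2), |d|=8 (t=2); sum(t^3 - t) = 96.
        Var[W] = n(n+1)(2n+1)/24 - sum(t^3-t)/48 = 3900/24 - 96/48 = 160.5.
        z = (W - E[W]) / sqrt(Var[W]) = (25 - 39) / 12.6689 = -1.1051.
        Two-sided p = 2*Phi(z) = 0.269128.
Step 6: alpha = 0.05. fail to reject H0.

W+ = 53, W- = 25, W = min = 25, p = 0.269128, fail to reject H0.


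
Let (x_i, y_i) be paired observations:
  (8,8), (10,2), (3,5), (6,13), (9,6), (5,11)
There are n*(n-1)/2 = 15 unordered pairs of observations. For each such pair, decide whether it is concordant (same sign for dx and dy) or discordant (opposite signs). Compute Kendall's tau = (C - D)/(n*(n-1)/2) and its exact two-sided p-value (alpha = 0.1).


Step 1: Enumerate the 15 unordered pairs (i,j) with i<j and classify each by sign(x_j-x_i) * sign(y_j-y_i).
  (1,2):dx=+2,dy=-6->D; (1,3):dx=-5,dy=-3->C; (1,4):dx=-2,dy=+5->D; (1,5):dx=+1,dy=-2->D
  (1,6):dx=-3,dy=+3->D; (2,3):dx=-7,dy=+3->D; (2,4):dx=-4,dy=+11->D; (2,5):dx=-1,dy=+4->D
  (2,6):dx=-5,dy=+9->D; (3,4):dx=+3,dy=+8->C; (3,5):dx=+6,dy=+1->C; (3,6):dx=+2,dy=+6->C
  (4,5):dx=+3,dy=-7->D; (4,6):dx=-1,dy=-2->C; (5,6):dx=-4,dy=+5->D
Step 2: C = 5, D = 10, total pairs = 15.
Step 3: tau = (C - D)/(n(n-1)/2) = (5 - 10)/15 = -0.333333.
Step 4: Exact two-sided p-value (enumerate n! = 720 permutations of y under H0): p = 0.469444.
Step 5: alpha = 0.1. fail to reject H0.

tau_b = -0.3333 (C=5, D=10), p = 0.469444, fail to reject H0.


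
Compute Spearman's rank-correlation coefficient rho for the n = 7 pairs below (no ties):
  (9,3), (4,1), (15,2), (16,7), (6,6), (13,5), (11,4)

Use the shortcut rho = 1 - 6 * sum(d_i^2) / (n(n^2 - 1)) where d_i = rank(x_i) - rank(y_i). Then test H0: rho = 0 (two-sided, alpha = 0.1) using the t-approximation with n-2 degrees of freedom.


Step 1: Rank x and y separately (midranks; no ties here).
rank(x): 9->3, 4->1, 15->6, 16->7, 6->2, 13->5, 11->4
rank(y): 3->3, 1->1, 2->2, 7->7, 6->6, 5->5, 4->4
Step 2: d_i = R_x(i) - R_y(i); compute d_i^2.
  (3-3)^2=0, (1-1)^2=0, (6-2)^2=16, (7-7)^2=0, (2-6)^2=16, (5-5)^2=0, (4-4)^2=0
sum(d^2) = 32.
Step 3: rho = 1 - 6*32 / (7*(7^2 - 1)) = 1 - 192/336 = 0.428571.
Step 4: Under H0, t = rho * sqrt((n-2)/(1-rho^2)) = 1.0607 ~ t(5).
Step 5: Two-sided p-value from the t-distribution with 5 df = 0.337368.
Step 6: alpha = 0.1. fail to reject H0.

rho = 0.4286, p = 0.337368, fail to reject H0 at alpha = 0.1.


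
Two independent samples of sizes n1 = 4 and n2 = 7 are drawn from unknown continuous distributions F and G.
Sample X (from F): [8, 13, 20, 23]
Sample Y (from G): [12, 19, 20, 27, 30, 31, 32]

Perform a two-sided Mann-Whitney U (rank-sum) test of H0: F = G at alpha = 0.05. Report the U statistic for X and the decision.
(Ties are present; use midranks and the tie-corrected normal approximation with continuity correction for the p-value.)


Step 1: Combine and sort all 11 observations; assign midranks.
sorted (value, group): (8,X), (12,Y), (13,X), (19,Y), (20,X), (20,Y), (23,X), (27,Y), (30,Y), (31,Y), (32,Y)
ranks: 8->1, 12->2, 13->3, 19->4, 20->5.5, 20->5.5, 23->7, 27->8, 30->9, 31->10, 32->11
Step 2: Rank sum for X: R1 = 1 + 3 + 5.5 + 7 = 16.5.
Step 3: U_X = R1 - n1(n1+1)/2 = 16.5 - 4*5/2 = 16.5 - 10 = 6.5.
       U_Y = n1*n2 - U_X = 28 - 6.5 = 21.5.
Step 4: Ties are present, so use the tie-corrected normal approximation (with continuity correction) for the p-value.
Step 5: p-value = 0.184875; compare to alpha = 0.05. fail to reject H0.

U_X = 6.5, p = 0.184875, fail to reject H0 at alpha = 0.05.


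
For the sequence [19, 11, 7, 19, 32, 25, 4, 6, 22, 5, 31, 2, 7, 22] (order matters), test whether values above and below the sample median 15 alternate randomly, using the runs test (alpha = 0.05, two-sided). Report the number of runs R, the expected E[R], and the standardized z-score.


Step 1: Compute median = 15; label A = above, B = below.
Labels in order: ABBAAABBABABBA  (n_A = 7, n_B = 7)
Step 2: Count runs R = 9.
Step 3: Under H0 (random ordering), E[R] = 2*n_A*n_B/(n_A+n_B) + 1 = 2*7*7/14 + 1 = 8.0000.
        Var[R] = 2*n_A*n_B*(2*n_A*n_B - n_A - n_B) / ((n_A+n_B)^2 * (n_A+n_B-1)) = 8232/2548 = 3.2308.
        SD[R] = 1.7974.
Step 4: Continuity-corrected z = (R - 0.5 - E[R]) / SD[R] = (9 - 0.5 - 8.0000) / 1.7974 = 0.2782.
Step 5: Two-sided p-value via normal approximation = 2*(1 - Phi(|z|)) = 0.780879.
Step 6: alpha = 0.05. fail to reject H0.

R = 9, z = 0.2782, p = 0.780879, fail to reject H0.


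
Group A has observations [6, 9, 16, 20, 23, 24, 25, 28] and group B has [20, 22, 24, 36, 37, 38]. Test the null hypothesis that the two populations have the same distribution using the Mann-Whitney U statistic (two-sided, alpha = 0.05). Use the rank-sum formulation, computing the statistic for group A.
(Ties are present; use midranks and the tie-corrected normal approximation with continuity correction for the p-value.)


Step 1: Combine and sort all 14 observations; assign midranks.
sorted (value, group): (6,X), (9,X), (16,X), (20,X), (20,Y), (22,Y), (23,X), (24,X), (24,Y), (25,X), (28,X), (36,Y), (37,Y), (38,Y)
ranks: 6->1, 9->2, 16->3, 20->4.5, 20->4.5, 22->6, 23->7, 24->8.5, 24->8.5, 25->10, 28->11, 36->12, 37->13, 38->14
Step 2: Rank sum for X: R1 = 1 + 2 + 3 + 4.5 + 7 + 8.5 + 10 + 11 = 47.
Step 3: U_X = R1 - n1(n1+1)/2 = 47 - 8*9/2 = 47 - 36 = 11.
       U_Y = n1*n2 - U_X = 48 - 11 = 37.
Step 4: Ties are present, so use the tie-corrected normal approximation (with continuity correction) for the p-value.
Step 5: p-value = 0.105813; compare to alpha = 0.05. fail to reject H0.

U_X = 11, p = 0.105813, fail to reject H0 at alpha = 0.05.


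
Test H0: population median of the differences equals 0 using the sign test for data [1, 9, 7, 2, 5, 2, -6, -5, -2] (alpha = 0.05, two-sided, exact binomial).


Step 1: Discard zero differences. Original n = 9; n_eff = number of nonzero differences = 9.
Nonzero differences (with sign): +1, +9, +7, +2, +5, +2, -6, -5, -2
Step 2: Count signs: positive = 6, negative = 3.
Step 3: Under H0: P(positive) = 0.5, so the number of positives S ~ Bin(9, 0.5).
Step 4: Two-sided exact p-value = sum of Bin(9,0.5) probabilities at or below the observed probability = 0.507812.
Step 5: alpha = 0.05. fail to reject H0.

n_eff = 9, pos = 6, neg = 3, p = 0.507812, fail to reject H0.


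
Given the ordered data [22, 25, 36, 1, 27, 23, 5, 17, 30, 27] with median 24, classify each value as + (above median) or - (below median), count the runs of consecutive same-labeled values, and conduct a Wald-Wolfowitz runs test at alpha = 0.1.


Step 1: Compute median = 24; label A = above, B = below.
Labels in order: BAABABBBAA  (n_A = 5, n_B = 5)
Step 2: Count runs R = 6.
Step 3: Under H0 (random ordering), E[R] = 2*n_A*n_B/(n_A+n_B) + 1 = 2*5*5/10 + 1 = 6.0000.
        Var[R] = 2*n_A*n_B*(2*n_A*n_B - n_A - n_B) / ((n_A+n_B)^2 * (n_A+n_B-1)) = 2000/900 = 2.2222.
        SD[R] = 1.4907.
Step 4: R = E[R], so z = 0 with no continuity correction.
Step 5: Two-sided p-value via normal approximation = 2*(1 - Phi(|z|)) = 1.000000.
Step 6: alpha = 0.1. fail to reject H0.

R = 6, z = 0.0000, p = 1.000000, fail to reject H0.


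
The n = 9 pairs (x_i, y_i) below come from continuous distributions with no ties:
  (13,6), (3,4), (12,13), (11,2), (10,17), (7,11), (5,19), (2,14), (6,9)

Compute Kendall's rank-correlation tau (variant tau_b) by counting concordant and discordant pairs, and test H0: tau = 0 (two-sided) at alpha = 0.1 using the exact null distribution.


Step 1: Enumerate the 36 unordered pairs (i,j) with i<j and classify each by sign(x_j-x_i) * sign(y_j-y_i).
  (1,2):dx=-10,dy=-2->C; (1,3):dx=-1,dy=+7->D; (1,4):dx=-2,dy=-4->C; (1,5):dx=-3,dy=+11->D
  (1,6):dx=-6,dy=+5->D; (1,7):dx=-8,dy=+13->D; (1,8):dx=-11,dy=+8->D; (1,9):dx=-7,dy=+3->D
  (2,3):dx=+9,dy=+9->C; (2,4):dx=+8,dy=-2->D; (2,5):dx=+7,dy=+13->C; (2,6):dx=+4,dy=+7->C
  (2,7):dx=+2,dy=+15->C; (2,8):dx=-1,dy=+10->D; (2,9):dx=+3,dy=+5->C; (3,4):dx=-1,dy=-11->C
  (3,5):dx=-2,dy=+4->D; (3,6):dx=-5,dy=-2->C; (3,7):dx=-7,dy=+6->D; (3,8):dx=-10,dy=+1->D
  (3,9):dx=-6,dy=-4->C; (4,5):dx=-1,dy=+15->D; (4,6):dx=-4,dy=+9->D; (4,7):dx=-6,dy=+17->D
  (4,8):dx=-9,dy=+12->D; (4,9):dx=-5,dy=+7->D; (5,6):dx=-3,dy=-6->C; (5,7):dx=-5,dy=+2->D
  (5,8):dx=-8,dy=-3->C; (5,9):dx=-4,dy=-8->C; (6,7):dx=-2,dy=+8->D; (6,8):dx=-5,dy=+3->D
  (6,9):dx=-1,dy=-2->C; (7,8):dx=-3,dy=-5->C; (7,9):dx=+1,dy=-10->D; (8,9):dx=+4,dy=-5->D
Step 2: C = 15, D = 21, total pairs = 36.
Step 3: tau = (C - D)/(n(n-1)/2) = (15 - 21)/36 = -0.166667.
Step 4: Exact two-sided p-value (enumerate n! = 362880 permutations of y under H0): p = 0.612202.
Step 5: alpha = 0.1. fail to reject H0.

tau_b = -0.1667 (C=15, D=21), p = 0.612202, fail to reject H0.


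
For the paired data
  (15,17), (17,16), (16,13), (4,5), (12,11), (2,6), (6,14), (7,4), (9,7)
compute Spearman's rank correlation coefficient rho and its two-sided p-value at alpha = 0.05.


Step 1: Rank x and y separately (midranks; no ties here).
rank(x): 15->7, 17->9, 16->8, 4->2, 12->6, 2->1, 6->3, 7->4, 9->5
rank(y): 17->9, 16->8, 13->6, 5->2, 11->5, 6->3, 14->7, 4->1, 7->4
Step 2: d_i = R_x(i) - R_y(i); compute d_i^2.
  (7-9)^2=4, (9-8)^2=1, (8-6)^2=4, (2-2)^2=0, (6-5)^2=1, (1-3)^2=4, (3-7)^2=16, (4-1)^2=9, (5-4)^2=1
sum(d^2) = 40.
Step 3: rho = 1 - 6*40 / (9*(9^2 - 1)) = 1 - 240/720 = 0.666667.
Step 4: Under H0, t = rho * sqrt((n-2)/(1-rho^2)) = 2.3664 ~ t(7).
Step 5: Two-sided p-value from the t-distribution with 7 df = 0.049867.
Step 6: alpha = 0.05. reject H0.

rho = 0.6667, p = 0.049867, reject H0 at alpha = 0.05.


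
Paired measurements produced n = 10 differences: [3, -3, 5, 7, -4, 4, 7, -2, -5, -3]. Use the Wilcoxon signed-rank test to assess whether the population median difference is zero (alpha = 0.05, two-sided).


Step 1: Drop any zero differences (none here) and take |d_i|.
|d| = [3, 3, 5, 7, 4, 4, 7, 2, 5, 3]
Step 2: Midrank |d_i| (ties get averaged ranks).
ranks: |3|->3, |3|->3, |5|->7.5, |7|->9.5, |4|->5.5, |4|->5.5, |7|->9.5, |2|->1, |5|->7.5, |3|->3
Step 3: Attach original signs; sum ranks with positive sign and with negative sign.
W+ = 3 + 7.5 + 9.5 + 5.5 + 9.5 = 35
W- = 3 + 5.5 + 1 + 7.5 + 3 = 20
(Check: W+ + W- = 55 should equal n(n+1)/2 = 55.)
Step 4: Test statistic W = min(W+, W-) = 20.
Step 5: Ties in |d|, so use the tie-corrected normal approximation.
        E[W] = n(n+1)/4 = 10*11/4 = 27.5.
        Tie groups: |d|=3 (t=3), |d|=4 (t=2), |d|=5 (t=2), |d|=7 (t=2); sum(t^3 - t) = 42.
        Var[W] = n(n+1)(2n+1)/24 - sum(t^3-t)/48 = 2310/24 - 42/48 = 95.375.
        z = (W - E[W]) / sqrt(Var[W]) = (20 - 27.5) / 9.7660 = -0.7680.
        Two-sided p = 2*Phi(z) = 0.442505.
Step 6: alpha = 0.05. fail to reject H0.

W+ = 35, W- = 20, W = min = 20, p = 0.442505, fail to reject H0.


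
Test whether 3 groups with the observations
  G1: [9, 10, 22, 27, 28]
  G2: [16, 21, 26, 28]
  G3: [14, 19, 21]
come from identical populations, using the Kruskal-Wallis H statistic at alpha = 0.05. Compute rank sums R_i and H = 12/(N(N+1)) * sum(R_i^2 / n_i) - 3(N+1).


Step 1: Combine all N = 12 observations and assign midranks.
sorted (value, group, rank): (9,G1,1), (10,G1,2), (14,G3,3), (16,G2,4), (19,G3,5), (21,G2,6.5), (21,G3,6.5), (22,G1,8), (26,G2,9), (27,G1,10), (28,G1,11.5), (28,G2,11.5)
Step 2: Sum ranks within each group.
R_1 = 32.5 (n_1 = 5)
R_2 = 31 (n_2 = 4)
R_3 = 14.5 (n_3 = 3)
Step 3: H = 12/(N(N+1)) * sum(R_i^2/n_i) - 3(N+1)
     = 12/(12*13) * (32.5^2/5 + 31^2/4 + 14.5^2/3) - 3*13
     = 0.076923 * 521.583 - 39
     = 1.121795.
Step 4: Ties present; correction factor C = 1 - 12/(12^3 - 12) = 0.993007. Corrected H = 1.121795 / 0.993007 = 1.129695.
Step 5: Under H0, H ~ chi^2(2); p-value = 0.568447.
Step 6: alpha = 0.05. fail to reject H0.

H = 1.1297, df = 2, p = 0.568447, fail to reject H0.
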